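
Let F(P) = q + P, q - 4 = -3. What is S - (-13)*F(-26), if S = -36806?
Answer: -37131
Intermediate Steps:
q = 1 (q = 4 - 3 = 1)
F(P) = 1 + P
S - (-13)*F(-26) = -36806 - (-13)*(1 - 26) = -36806 - (-13)*(-25) = -36806 - 1*325 = -36806 - 325 = -37131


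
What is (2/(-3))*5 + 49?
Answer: 137/3 ≈ 45.667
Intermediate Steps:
(2/(-3))*5 + 49 = (2*(-1/3))*5 + 49 = -2/3*5 + 49 = -10/3 + 49 = 137/3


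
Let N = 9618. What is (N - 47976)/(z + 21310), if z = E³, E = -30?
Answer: 19179/2845 ≈ 6.7413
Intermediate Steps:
z = -27000 (z = (-30)³ = -27000)
(N - 47976)/(z + 21310) = (9618 - 47976)/(-27000 + 21310) = -38358/(-5690) = -38358*(-1/5690) = 19179/2845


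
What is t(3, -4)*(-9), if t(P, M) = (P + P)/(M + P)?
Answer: 54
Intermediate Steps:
t(P, M) = 2*P/(M + P) (t(P, M) = (2*P)/(M + P) = 2*P/(M + P))
t(3, -4)*(-9) = (2*3/(-4 + 3))*(-9) = (2*3/(-1))*(-9) = (2*3*(-1))*(-9) = -6*(-9) = 54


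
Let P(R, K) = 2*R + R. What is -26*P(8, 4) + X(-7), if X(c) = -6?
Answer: -630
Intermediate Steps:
P(R, K) = 3*R
-26*P(8, 4) + X(-7) = -78*8 - 6 = -26*24 - 6 = -624 - 6 = -630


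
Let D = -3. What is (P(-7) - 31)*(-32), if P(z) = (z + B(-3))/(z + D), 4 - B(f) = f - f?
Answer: 4912/5 ≈ 982.40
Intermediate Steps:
B(f) = 4 (B(f) = 4 - (f - f) = 4 - 1*0 = 4 + 0 = 4)
P(z) = (4 + z)/(-3 + z) (P(z) = (z + 4)/(z - 3) = (4 + z)/(-3 + z))
(P(-7) - 31)*(-32) = ((4 - 7)/(-3 - 7) - 31)*(-32) = (-3/(-10) - 31)*(-32) = (-⅒*(-3) - 31)*(-32) = (3/10 - 31)*(-32) = -307/10*(-32) = 4912/5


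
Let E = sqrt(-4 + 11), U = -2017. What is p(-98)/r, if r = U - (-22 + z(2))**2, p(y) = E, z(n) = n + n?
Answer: -sqrt(7)/2341 ≈ -0.0011302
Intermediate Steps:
z(n) = 2*n
E = sqrt(7) ≈ 2.6458
p(y) = sqrt(7)
r = -2341 (r = -2017 - (-22 + 2*2)**2 = -2017 - (-22 + 4)**2 = -2017 - 1*(-18)**2 = -2017 - 1*324 = -2017 - 324 = -2341)
p(-98)/r = sqrt(7)/(-2341) = sqrt(7)*(-1/2341) = -sqrt(7)/2341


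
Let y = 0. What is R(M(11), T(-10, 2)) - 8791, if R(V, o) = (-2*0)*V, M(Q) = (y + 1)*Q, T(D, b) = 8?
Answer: -8791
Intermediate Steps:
M(Q) = Q (M(Q) = (0 + 1)*Q = 1*Q = Q)
R(V, o) = 0 (R(V, o) = 0*V = 0)
R(M(11), T(-10, 2)) - 8791 = 0 - 8791 = -8791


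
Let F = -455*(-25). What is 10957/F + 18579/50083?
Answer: 69099596/51790375 ≈ 1.3342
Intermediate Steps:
F = 11375
10957/F + 18579/50083 = 10957/11375 + 18579/50083 = 10957*(1/11375) + 18579*(1/50083) = 10957/11375 + 1689/4553 = 69099596/51790375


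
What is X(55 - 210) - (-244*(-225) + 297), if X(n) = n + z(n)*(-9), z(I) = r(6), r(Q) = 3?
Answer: -55379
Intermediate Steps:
z(I) = 3
X(n) = -27 + n (X(n) = n + 3*(-9) = n - 27 = -27 + n)
X(55 - 210) - (-244*(-225) + 297) = (-27 + (55 - 210)) - (-244*(-225) + 297) = (-27 - 155) - (54900 + 297) = -182 - 1*55197 = -182 - 55197 = -55379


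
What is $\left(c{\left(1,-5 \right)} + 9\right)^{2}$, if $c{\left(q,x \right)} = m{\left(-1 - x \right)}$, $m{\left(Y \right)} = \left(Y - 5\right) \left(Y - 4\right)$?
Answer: $81$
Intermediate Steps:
$m{\left(Y \right)} = \left(-5 + Y\right) \left(-4 + Y\right)$
$c{\left(q,x \right)} = 29 + \left(-1 - x\right)^{2} + 9 x$ ($c{\left(q,x \right)} = 20 + \left(-1 - x\right)^{2} - 9 \left(-1 - x\right) = 20 + \left(-1 - x\right)^{2} + \left(9 + 9 x\right) = 29 + \left(-1 - x\right)^{2} + 9 x$)
$\left(c{\left(1,-5 \right)} + 9\right)^{2} = \left(\left(30 + \left(-5\right)^{2} + 11 \left(-5\right)\right) + 9\right)^{2} = \left(\left(30 + 25 - 55\right) + 9\right)^{2} = \left(0 + 9\right)^{2} = 9^{2} = 81$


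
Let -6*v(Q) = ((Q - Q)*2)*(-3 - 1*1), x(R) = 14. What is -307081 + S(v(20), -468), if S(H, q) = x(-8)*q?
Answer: -313633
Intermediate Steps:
v(Q) = 0 (v(Q) = -(Q - Q)*2*(-3 - 1*1)/6 = -0*2*(-3 - 1)/6 = -0*(-4) = -1/6*0 = 0)
S(H, q) = 14*q
-307081 + S(v(20), -468) = -307081 + 14*(-468) = -307081 - 6552 = -313633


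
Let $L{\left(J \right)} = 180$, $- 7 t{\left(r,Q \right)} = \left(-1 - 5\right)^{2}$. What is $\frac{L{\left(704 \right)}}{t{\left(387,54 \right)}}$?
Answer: $-35$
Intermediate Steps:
$t{\left(r,Q \right)} = - \frac{36}{7}$ ($t{\left(r,Q \right)} = - \frac{\left(-1 - 5\right)^{2}}{7} = - \frac{\left(-6\right)^{2}}{7} = \left(- \frac{1}{7}\right) 36 = - \frac{36}{7}$)
$\frac{L{\left(704 \right)}}{t{\left(387,54 \right)}} = \frac{180}{- \frac{36}{7}} = 180 \left(- \frac{7}{36}\right) = -35$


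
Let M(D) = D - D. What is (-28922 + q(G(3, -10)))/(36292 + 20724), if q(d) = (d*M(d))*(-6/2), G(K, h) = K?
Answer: -14461/28508 ≈ -0.50726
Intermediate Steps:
M(D) = 0
q(d) = 0 (q(d) = (d*0)*(-6/2) = 0*(-6*½) = 0*(-3) = 0)
(-28922 + q(G(3, -10)))/(36292 + 20724) = (-28922 + 0)/(36292 + 20724) = -28922/57016 = -28922*1/57016 = -14461/28508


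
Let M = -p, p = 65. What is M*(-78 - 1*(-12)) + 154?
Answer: 4444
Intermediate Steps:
M = -65 (M = -1*65 = -65)
M*(-78 - 1*(-12)) + 154 = -65*(-78 - 1*(-12)) + 154 = -65*(-78 + 12) + 154 = -65*(-66) + 154 = 4290 + 154 = 4444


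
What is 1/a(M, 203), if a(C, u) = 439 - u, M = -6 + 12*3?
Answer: 1/236 ≈ 0.0042373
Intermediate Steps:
M = 30 (M = -6 + 36 = 30)
1/a(M, 203) = 1/(439 - 1*203) = 1/(439 - 203) = 1/236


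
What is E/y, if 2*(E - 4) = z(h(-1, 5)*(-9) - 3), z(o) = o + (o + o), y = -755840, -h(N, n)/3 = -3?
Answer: 61/377920 ≈ 0.00016141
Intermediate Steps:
h(N, n) = 9 (h(N, n) = -3*(-3) = 9)
z(o) = 3*o (z(o) = o + 2*o = 3*o)
E = -122 (E = 4 + (3*(9*(-9) - 3))/2 = 4 + (3*(-81 - 3))/2 = 4 + (3*(-84))/2 = 4 + (1/2)*(-252) = 4 - 126 = -122)
E/y = -122/(-755840) = -122*(-1/755840) = 61/377920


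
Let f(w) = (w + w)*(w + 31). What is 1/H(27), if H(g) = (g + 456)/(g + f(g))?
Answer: 1053/161 ≈ 6.5404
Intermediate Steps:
f(w) = 2*w*(31 + w) (f(w) = (2*w)*(31 + w) = 2*w*(31 + w))
H(g) = (456 + g)/(g + 2*g*(31 + g)) (H(g) = (g + 456)/(g + 2*g*(31 + g)) = (456 + g)/(g + 2*g*(31 + g)))
1/H(27) = 1/((456 + 27)/(27*(63 + 2*27))) = 1/((1/27)*483/(63 + 54)) = 1/((1/27)*483/117) = 1/((1/27)*(1/117)*483) = 1/(161/1053) = 1053/161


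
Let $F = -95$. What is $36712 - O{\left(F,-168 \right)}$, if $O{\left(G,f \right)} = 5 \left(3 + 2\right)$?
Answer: $36687$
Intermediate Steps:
$O{\left(G,f \right)} = 25$ ($O{\left(G,f \right)} = 5 \cdot 5 = 25$)
$36712 - O{\left(F,-168 \right)} = 36712 - 25 = 36687$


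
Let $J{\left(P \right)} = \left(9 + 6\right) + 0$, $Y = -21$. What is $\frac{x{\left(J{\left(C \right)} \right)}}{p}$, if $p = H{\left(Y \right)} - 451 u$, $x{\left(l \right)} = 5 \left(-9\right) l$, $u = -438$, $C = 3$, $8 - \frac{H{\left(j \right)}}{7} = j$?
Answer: $- \frac{675}{197741} \approx -0.0034136$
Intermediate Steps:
$H{\left(j \right)} = 56 - 7 j$
$J{\left(P \right)} = 15$ ($J{\left(P \right)} = 15 + 0 = 15$)
$x{\left(l \right)} = - 45 l$
$p = 197741$ ($p = \left(56 - -147\right) - -197538 = \left(56 + 147\right) + 197538 = 203 + 197538 = 197741$)
$\frac{x{\left(J{\left(C \right)} \right)}}{p} = \frac{\left(-45\right) 15}{197741} = \left(-675\right) \frac{1}{197741} = - \frac{675}{197741}$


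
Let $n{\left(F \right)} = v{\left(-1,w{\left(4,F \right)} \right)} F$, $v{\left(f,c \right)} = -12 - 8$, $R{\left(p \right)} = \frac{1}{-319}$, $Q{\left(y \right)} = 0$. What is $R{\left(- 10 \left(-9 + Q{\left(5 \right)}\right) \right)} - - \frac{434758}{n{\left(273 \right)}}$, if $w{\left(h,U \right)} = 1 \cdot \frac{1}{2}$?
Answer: $- \frac{69346631}{870870} \approx -79.629$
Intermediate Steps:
$w{\left(h,U \right)} = \frac{1}{2}$ ($w{\left(h,U \right)} = 1 \cdot \frac{1}{2} = \frac{1}{2}$)
$R{\left(p \right)} = - \frac{1}{319}$
$v{\left(f,c \right)} = -20$ ($v{\left(f,c \right)} = -12 - 8 = -20$)
$n{\left(F \right)} = - 20 F$
$R{\left(- 10 \left(-9 + Q{\left(5 \right)}\right) \right)} - - \frac{434758}{n{\left(273 \right)}} = - \frac{1}{319} - - \frac{434758}{\left(-20\right) 273} = - \frac{1}{319} - - \frac{434758}{-5460} = - \frac{1}{319} - \left(-434758\right) \left(- \frac{1}{5460}\right) = - \frac{1}{319} - \frac{217379}{2730} = - \frac{69346631}{870870}$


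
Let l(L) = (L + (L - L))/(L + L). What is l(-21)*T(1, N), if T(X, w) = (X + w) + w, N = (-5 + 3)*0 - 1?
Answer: -1/2 ≈ -0.50000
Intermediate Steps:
N = -1 (N = -2*0 - 1 = 0 - 1 = -1)
T(X, w) = X + 2*w
l(L) = 1/2 (l(L) = (L + 0)/((2*L)) = L*(1/(2*L)) = 1/2)
l(-21)*T(1, N) = (1 + 2*(-1))/2 = (1 - 2)/2 = (1/2)*(-1) = -1/2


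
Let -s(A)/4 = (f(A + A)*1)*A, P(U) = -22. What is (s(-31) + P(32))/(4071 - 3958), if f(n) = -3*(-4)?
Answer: 1466/113 ≈ 12.973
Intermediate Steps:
f(n) = 12
s(A) = -48*A (s(A) = -4*12*1*A = -48*A)
(s(-31) + P(32))/(4071 - 3958) = (-48*(-31) - 22)/(4071 - 3958) = (1488 - 22)/113 = 1466*(1/113) = 1466/113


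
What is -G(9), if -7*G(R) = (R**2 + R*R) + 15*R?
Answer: 297/7 ≈ 42.429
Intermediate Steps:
G(R) = -15*R/7 - 2*R**2/7 (G(R) = -((R**2 + R*R) + 15*R)/7 = -((R**2 + R**2) + 15*R)/7 = -(2*R**2 + 15*R)/7 = -15*R/7 - 2*R**2/7)
-G(9) = -(-1)*9*(15 + 2*9)/7 = -(-1)*9*(15 + 18)/7 = -(-1)*9*33/7 = -1*(-297/7) = 297/7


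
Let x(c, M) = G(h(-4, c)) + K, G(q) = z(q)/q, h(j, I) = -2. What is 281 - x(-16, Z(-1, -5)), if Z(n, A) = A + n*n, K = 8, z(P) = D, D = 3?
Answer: 549/2 ≈ 274.50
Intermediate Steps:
z(P) = 3
G(q) = 3/q
Z(n, A) = A + n²
x(c, M) = 13/2 (x(c, M) = 3/(-2) + 8 = 3*(-½) + 8 = -3/2 + 8 = 13/2)
281 - x(-16, Z(-1, -5)) = 281 - 1*13/2 = 281 - 13/2 = 549/2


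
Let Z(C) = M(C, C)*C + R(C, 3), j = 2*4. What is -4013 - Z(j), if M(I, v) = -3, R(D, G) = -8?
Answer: -3981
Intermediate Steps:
j = 8
Z(C) = -8 - 3*C (Z(C) = -3*C - 8 = -8 - 3*C)
-4013 - Z(j) = -4013 - (-8 - 3*8) = -4013 - (-8 - 24) = -4013 - 1*(-32) = -4013 + 32 = -3981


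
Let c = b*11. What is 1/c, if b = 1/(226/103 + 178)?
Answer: 18560/1133 ≈ 16.381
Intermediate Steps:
b = 103/18560 (b = 1/(226*(1/103) + 178) = 1/(226/103 + 178) = 1/(18560/103) = 103/18560 ≈ 0.0055496)
c = 1133/18560 (c = (103/18560)*11 = 1133/18560 ≈ 0.061045)
1/c = 1/(1133/18560) = 18560/1133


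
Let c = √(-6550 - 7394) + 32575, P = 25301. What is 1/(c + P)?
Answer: 689/39876730 - I*√3486/1674822660 ≈ 1.7278e-5 - 3.5253e-8*I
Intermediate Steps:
c = 32575 + 2*I*√3486 (c = √(-13944) + 32575 = 2*I*√3486 + 32575 = 32575 + 2*I*√3486 ≈ 32575.0 + 118.08*I)
1/(c + P) = 1/((32575 + 2*I*√3486) + 25301) = 1/(57876 + 2*I*√3486)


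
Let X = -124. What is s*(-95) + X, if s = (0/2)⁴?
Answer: -124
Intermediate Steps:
s = 0 (s = (0*(½))⁴ = 0⁴ = 0)
s*(-95) + X = 0*(-95) - 124 = 0 - 124 = -124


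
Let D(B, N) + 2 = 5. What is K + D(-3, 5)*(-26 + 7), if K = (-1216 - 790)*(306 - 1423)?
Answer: 2240645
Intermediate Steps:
D(B, N) = 3 (D(B, N) = -2 + 5 = 3)
K = 2240702 (K = -2006*(-1117) = 2240702)
K + D(-3, 5)*(-26 + 7) = 2240702 + 3*(-26 + 7) = 2240702 + 3*(-19) = 2240702 - 57 = 2240645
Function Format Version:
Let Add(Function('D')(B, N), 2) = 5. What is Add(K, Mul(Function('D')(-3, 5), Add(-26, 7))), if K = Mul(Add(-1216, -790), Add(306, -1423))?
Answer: 2240645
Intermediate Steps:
Function('D')(B, N) = 3 (Function('D')(B, N) = Add(-2, 5) = 3)
K = 2240702 (K = Mul(-2006, -1117) = 2240702)
Add(K, Mul(Function('D')(-3, 5), Add(-26, 7))) = Add(2240702, Mul(3, Add(-26, 7))) = Add(2240702, Mul(3, -19)) = Add(2240702, -57) = 2240645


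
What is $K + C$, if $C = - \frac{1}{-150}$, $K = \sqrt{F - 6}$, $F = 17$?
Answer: $\frac{1}{150} + \sqrt{11} \approx 3.3233$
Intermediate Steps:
$K = \sqrt{11}$ ($K = \sqrt{17 - 6} = \sqrt{11} \approx 3.3166$)
$C = \frac{1}{150}$ ($C = \left(-1\right) \left(- \frac{1}{150}\right) = \frac{1}{150} \approx 0.0066667$)
$K + C = \sqrt{11} + \frac{1}{150} = \frac{1}{150} + \sqrt{11}$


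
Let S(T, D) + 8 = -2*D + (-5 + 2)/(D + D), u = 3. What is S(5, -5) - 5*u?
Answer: -127/10 ≈ -12.700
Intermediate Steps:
S(T, D) = -8 - 2*D - 3/(2*D) (S(T, D) = -8 + (-2*D + (-5 + 2)/(D + D)) = -8 + (-2*D - 3*1/(2*D)) = -8 + (-2*D - 3/(2*D)) = -8 - 2*D - 3/(2*D))
S(5, -5) - 5*u = (-8 - 2*(-5) - 3/2/(-5)) - 5*3 = (-8 + 10 - 3/2*(-⅕)) - 15 = (-8 + 10 + 3/10) - 15 = 23/10 - 15 = -127/10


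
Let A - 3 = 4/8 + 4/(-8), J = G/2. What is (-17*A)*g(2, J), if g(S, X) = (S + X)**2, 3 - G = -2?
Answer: -4131/4 ≈ -1032.8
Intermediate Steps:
G = 5 (G = 3 - 1*(-2) = 3 + 2 = 5)
J = 5/2 ≈ 2.5000
A = 3 (A = 3 + (4/8 + 4/(-8)) = 3 + (4*(1/8) + 4*(-1/8)) = 3 + (1/2 - 1/2) = 3 + 0 = 3)
(-17*A)*g(2, J) = (-17*3)*(2 + 5/2)**2 = -51*(9/2)**2 = -51*81/4 = -4131/4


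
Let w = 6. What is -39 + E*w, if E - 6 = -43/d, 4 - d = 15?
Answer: 225/11 ≈ 20.455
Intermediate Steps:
d = -11 (d = 4 - 1*15 = 4 - 15 = -11)
E = 109/11 (E = 6 - 43/(-11) = 6 - 43*(-1/11) = 6 + 43/11 = 109/11 ≈ 9.9091)
-39 + E*w = -39 + (109/11)*6 = -39 + 654/11 = 225/11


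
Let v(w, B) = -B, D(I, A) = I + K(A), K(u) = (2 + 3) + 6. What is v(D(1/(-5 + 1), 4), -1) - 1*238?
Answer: -237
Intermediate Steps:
K(u) = 11 (K(u) = 5 + 6 = 11)
D(I, A) = 11 + I (D(I, A) = I + 11 = 11 + I)
v(D(1/(-5 + 1), 4), -1) - 1*238 = -1*(-1) - 1*238 = 1 - 238 = -237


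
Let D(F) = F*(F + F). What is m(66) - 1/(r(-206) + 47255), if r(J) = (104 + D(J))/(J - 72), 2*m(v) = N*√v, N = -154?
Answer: -139/6525957 - 77*√66 ≈ -625.55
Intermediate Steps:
D(F) = 2*F² (D(F) = F*(2*F) = 2*F²)
m(v) = -77*√v (m(v) = (-154*√v)/2 = -77*√v)
r(J) = (104 + 2*J²)/(-72 + J) (r(J) = (104 + 2*J²)/(J - 72) = (104 + 2*J²)/(-72 + J))
m(66) - 1/(r(-206) + 47255) = -77*√66 - 1/(2*(52 + (-206)²)/(-72 - 206) + 47255) = -77*√66 - 1/(2*(52 + 42436)/(-278) + 47255) = -77*√66 - 1/(2*(-1/278)*42488 + 47255) = -77*√66 - 1/(-42488/139 + 47255) = -77*√66 - 1/6525957/139 = -77*√66 - 1*139/6525957 = -77*√66 - 139/6525957 = -139/6525957 - 77*√66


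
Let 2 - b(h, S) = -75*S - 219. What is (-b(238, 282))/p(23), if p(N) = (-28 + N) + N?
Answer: -21371/18 ≈ -1187.3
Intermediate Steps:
b(h, S) = 221 + 75*S (b(h, S) = 2 - (-75*S - 219) = 2 - (-219 - 75*S) = 2 + (219 + 75*S) = 221 + 75*S)
p(N) = -28 + 2*N
(-b(238, 282))/p(23) = (-(221 + 75*282))/(-28 + 2*23) = (-(221 + 21150))/(-28 + 46) = -1*21371/18 = -21371*1/18 = -21371/18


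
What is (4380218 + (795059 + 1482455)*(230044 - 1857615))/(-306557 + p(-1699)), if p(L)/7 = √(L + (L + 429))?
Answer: 189391494926502622/15662889955 + 4324613251322*I*√2969/15662889955 ≈ 1.2092e+7 + 15045.0*I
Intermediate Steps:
p(L) = 7*√(429 + 2*L) (p(L) = 7*√(L + (L + 429)) = 7*√(L + (429 + L)) = 7*√(429 + 2*L))
(4380218 + (795059 + 1482455)*(230044 - 1857615))/(-306557 + p(-1699)) = (4380218 + (795059 + 1482455)*(230044 - 1857615))/(-306557 + 7*√(429 + 2*(-1699))) = (4380218 + 2277514*(-1627571))/(-306557 + 7*√(429 - 3398)) = (4380218 - 3706815738494)/(-306557 + 7*√(-2969)) = -3706811358276/(-306557 + 7*(I*√2969)) = -3706811358276/(-306557 + 7*I*√2969)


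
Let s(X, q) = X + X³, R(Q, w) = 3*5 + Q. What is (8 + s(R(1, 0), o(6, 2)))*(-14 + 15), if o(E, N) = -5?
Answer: 4120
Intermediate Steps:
R(Q, w) = 15 + Q
(8 + s(R(1, 0), o(6, 2)))*(-14 + 15) = (8 + ((15 + 1) + (15 + 1)³))*(-14 + 15) = (8 + (16 + 16³))*1 = (8 + (16 + 4096))*1 = (8 + 4112)*1 = 4120*1 = 4120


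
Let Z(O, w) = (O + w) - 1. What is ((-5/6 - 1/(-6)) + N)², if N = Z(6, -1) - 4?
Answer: 4/9 ≈ 0.44444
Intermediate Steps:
Z(O, w) = -1 + O + w
N = 0 (N = (-1 + 6 - 1) - 4 = 4 - 4 = 0)
((-5/6 - 1/(-6)) + N)² = ((-5/6 - 1/(-6)) + 0)² = ((-5*⅙ - 1*(-⅙)) + 0)² = ((-⅚ + ⅙) + 0)² = (-⅔ + 0)² = (-⅔)² = 4/9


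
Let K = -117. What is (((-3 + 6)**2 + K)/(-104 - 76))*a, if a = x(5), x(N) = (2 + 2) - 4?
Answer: 0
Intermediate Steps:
x(N) = 0 (x(N) = 4 - 4 = 0)
a = 0
(((-3 + 6)**2 + K)/(-104 - 76))*a = (((-3 + 6)**2 - 117)/(-104 - 76))*0 = ((3**2 - 117)/(-180))*0 = ((9 - 117)*(-1/180))*0 = -108*(-1/180)*0 = (3/5)*0 = 0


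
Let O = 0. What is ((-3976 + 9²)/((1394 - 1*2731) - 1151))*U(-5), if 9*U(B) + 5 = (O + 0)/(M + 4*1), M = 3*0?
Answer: -19475/22392 ≈ -0.86973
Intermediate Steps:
M = 0
U(B) = -5/9 (U(B) = -5/9 + ((0 + 0)/(0 + 4*1))/9 = -5/9 + (0/(0 + 4))/9 = -5/9 + (0/4)/9 = -5/9 + (0*(¼))/9 = -5/9 + (⅑)*0 = -5/9 + 0 = -5/9)
((-3976 + 9²)/((1394 - 1*2731) - 1151))*U(-5) = ((-3976 + 9²)/((1394 - 1*2731) - 1151))*(-5/9) = ((-3976 + 81)/((1394 - 2731) - 1151))*(-5/9) = -3895/(-1337 - 1151)*(-5/9) = -3895/(-2488)*(-5/9) = -3895*(-1/2488)*(-5/9) = (3895/2488)*(-5/9) = -19475/22392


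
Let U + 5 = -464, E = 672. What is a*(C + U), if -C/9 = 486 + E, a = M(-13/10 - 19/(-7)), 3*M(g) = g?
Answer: -359403/70 ≈ -5134.3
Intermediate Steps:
M(g) = g/3
U = -469 (U = -5 - 464 = -469)
a = 33/70 (a = (-13/10 - 19/(-7))/3 = (-13*1/10 - 19*(-1/7))/3 = (-13/10 + 19/7)/3 = (1/3)*(99/70) = 33/70 ≈ 0.47143)
C = -10422 (C = -9*(486 + 672) = -9*1158 = -10422)
a*(C + U) = 33*(-10422 - 469)/70 = (33/70)*(-10891) = -359403/70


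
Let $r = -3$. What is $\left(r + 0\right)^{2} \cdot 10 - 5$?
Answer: $85$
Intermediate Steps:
$\left(r + 0\right)^{2} \cdot 10 - 5 = \left(-3 + 0\right)^{2} \cdot 10 - 5 = \left(-3\right)^{2} \cdot 10 - 5 = 9 \cdot 10 - 5 = 90 - 5 = 85$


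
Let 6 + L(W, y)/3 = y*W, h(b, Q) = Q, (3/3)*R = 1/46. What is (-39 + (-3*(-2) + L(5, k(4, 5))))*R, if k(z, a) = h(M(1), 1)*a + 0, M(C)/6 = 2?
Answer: 12/23 ≈ 0.52174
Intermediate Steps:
M(C) = 12 (M(C) = 6*2 = 12)
R = 1/46 ≈ 0.021739
k(z, a) = a (k(z, a) = 1*a + 0 = a + 0 = a)
L(W, y) = -18 + 3*W*y (L(W, y) = -18 + 3*(y*W) = -18 + 3*(W*y) = -18 + 3*W*y)
(-39 + (-3*(-2) + L(5, k(4, 5))))*R = (-39 + (-3*(-2) + (-18 + 3*5*5)))*(1/46) = (-39 + (6 + (-18 + 75)))*(1/46) = (-39 + (6 + 57))*(1/46) = (-39 + 63)*(1/46) = 24*(1/46) = 12/23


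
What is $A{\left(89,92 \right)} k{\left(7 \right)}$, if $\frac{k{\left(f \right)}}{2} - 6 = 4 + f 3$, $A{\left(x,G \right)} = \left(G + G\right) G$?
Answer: $1049536$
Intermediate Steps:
$A{\left(x,G \right)} = 2 G^{2}$ ($A{\left(x,G \right)} = 2 G G = 2 G^{2}$)
$k{\left(f \right)} = 20 + 6 f$ ($k{\left(f \right)} = 12 + 2 \left(4 + f 3\right) = 12 + 2 \left(4 + 3 f\right) = 12 + \left(8 + 6 f\right) = 20 + 6 f$)
$A{\left(89,92 \right)} k{\left(7 \right)} = 2 \cdot 92^{2} \left(20 + 6 \cdot 7\right) = 2 \cdot 8464 \left(20 + 42\right) = 16928 \cdot 62 = 1049536$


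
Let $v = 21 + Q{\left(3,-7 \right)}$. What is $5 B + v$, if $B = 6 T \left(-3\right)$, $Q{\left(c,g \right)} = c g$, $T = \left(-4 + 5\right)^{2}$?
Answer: $-90$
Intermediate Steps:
$T = 1$ ($T = 1^{2} = 1$)
$v = 0$ ($v = 21 + 3 \left(-7\right) = 21 - 21 = 0$)
$B = -18$ ($B = 6 \cdot 1 \left(-3\right) = 6 \left(-3\right) = -18$)
$5 B + v = 5 \left(-18\right) + 0 = -90 + 0 = -90$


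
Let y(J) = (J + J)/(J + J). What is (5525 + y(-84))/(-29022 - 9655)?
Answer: -5526/38677 ≈ -0.14288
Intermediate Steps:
y(J) = 1 (y(J) = (2*J)/((2*J)) = (2*J)*(1/(2*J)) = 1)
(5525 + y(-84))/(-29022 - 9655) = (5525 + 1)/(-29022 - 9655) = 5526/(-38677) = 5526*(-1/38677) = -5526/38677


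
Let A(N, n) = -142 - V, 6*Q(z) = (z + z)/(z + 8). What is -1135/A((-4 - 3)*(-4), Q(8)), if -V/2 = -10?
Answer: 1135/162 ≈ 7.0062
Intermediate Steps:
V = 20 (V = -2*(-10) = 20)
Q(z) = z/(3*(8 + z)) (Q(z) = ((z + z)/(z + 8))/6 = ((2*z)/(8 + z))/6 = (2*z/(8 + z))/6 = z/(3*(8 + z)))
A(N, n) = -162 (A(N, n) = -142 - 1*20 = -142 - 20 = -162)
-1135/A((-4 - 3)*(-4), Q(8)) = -1135/(-162) = -1135*(-1/162) = 1135/162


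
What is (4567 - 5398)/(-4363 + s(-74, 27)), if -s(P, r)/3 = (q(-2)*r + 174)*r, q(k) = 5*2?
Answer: 831/40327 ≈ 0.020607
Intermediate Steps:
q(k) = 10
s(P, r) = -3*r*(174 + 10*r) (s(P, r) = -3*(10*r + 174)*r = -3*(174 + 10*r)*r = -3*r*(174 + 10*r))
(4567 - 5398)/(-4363 + s(-74, 27)) = (4567 - 5398)/(-4363 - 6*27*(87 + 5*27)) = -831/(-4363 - 6*27*(87 + 135)) = -831/(-4363 - 6*27*222) = -831/(-4363 - 35964) = -831/(-40327) = -831*(-1/40327) = 831/40327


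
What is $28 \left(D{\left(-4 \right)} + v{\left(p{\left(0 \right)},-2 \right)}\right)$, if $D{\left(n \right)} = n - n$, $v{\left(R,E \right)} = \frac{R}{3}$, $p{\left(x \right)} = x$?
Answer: $0$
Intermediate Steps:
$v{\left(R,E \right)} = \frac{R}{3}$ ($v{\left(R,E \right)} = R \frac{1}{3} = \frac{R}{3}$)
$D{\left(n \right)} = 0$
$28 \left(D{\left(-4 \right)} + v{\left(p{\left(0 \right)},-2 \right)}\right) = 28 \left(0 + \frac{1}{3} \cdot 0\right) = 28 \left(0 + 0\right) = 28 \cdot 0 = 0$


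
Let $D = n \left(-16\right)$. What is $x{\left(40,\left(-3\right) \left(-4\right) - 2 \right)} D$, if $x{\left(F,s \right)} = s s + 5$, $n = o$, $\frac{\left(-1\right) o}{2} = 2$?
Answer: $6720$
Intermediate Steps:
$o = -4$ ($o = \left(-2\right) 2 = -4$)
$n = -4$
$D = 64$ ($D = \left(-4\right) \left(-16\right) = 64$)
$x{\left(F,s \right)} = 5 + s^{2}$ ($x{\left(F,s \right)} = s^{2} + 5 = 5 + s^{2}$)
$x{\left(40,\left(-3\right) \left(-4\right) - 2 \right)} D = \left(5 + \left(\left(-3\right) \left(-4\right) - 2\right)^{2}\right) 64 = \left(5 + \left(12 - 2\right)^{2}\right) 64 = \left(5 + 10^{2}\right) 64 = \left(5 + 100\right) 64 = 105 \cdot 64 = 6720$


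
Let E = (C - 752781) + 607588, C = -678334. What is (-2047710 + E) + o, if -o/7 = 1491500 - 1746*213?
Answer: -10708451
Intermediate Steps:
E = -823527 (E = (-678334 - 752781) + 607588 = -1431115 + 607588 = -823527)
o = -7837214 (o = -7*(1491500 - 1746*213) = -7*(1491500 - 1*371898) = -7*(1491500 - 371898) = -7*1119602 = -7837214)
(-2047710 + E) + o = (-2047710 - 823527) - 7837214 = -2871237 - 7837214 = -10708451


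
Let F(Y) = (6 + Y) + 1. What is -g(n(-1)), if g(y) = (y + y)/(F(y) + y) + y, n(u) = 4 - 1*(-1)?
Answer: -95/17 ≈ -5.5882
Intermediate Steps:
F(Y) = 7 + Y
n(u) = 5 (n(u) = 4 + 1 = 5)
g(y) = y + 2*y/(7 + 2*y) (g(y) = (y + y)/((7 + y) + y) + y = (2*y)/(7 + 2*y) + y = 2*y/(7 + 2*y) + y = y + 2*y/(7 + 2*y))
-g(n(-1)) = -5*(9 + 2*5)/(7 + 2*5) = -5*(9 + 10)/(7 + 10) = -5*19/17 = -1*95/17 = -95/17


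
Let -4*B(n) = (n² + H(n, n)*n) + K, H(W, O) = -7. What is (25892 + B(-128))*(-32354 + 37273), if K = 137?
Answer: 423776769/4 ≈ 1.0594e+8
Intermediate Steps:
B(n) = -137/4 - n²/4 + 7*n/4 (B(n) = -((n² - 7*n) + 137)/4 = -(137 + n² - 7*n)/4 = -137/4 - n²/4 + 7*n/4)
(25892 + B(-128))*(-32354 + 37273) = (25892 + (-137/4 - ¼*(-128)² + (7/4)*(-128)))*(-32354 + 37273) = (25892 + (-137/4 - ¼*16384 - 224))*4919 = (25892 + (-137/4 - 4096 - 224))*4919 = (25892 - 17417/4)*4919 = (86151/4)*4919 = 423776769/4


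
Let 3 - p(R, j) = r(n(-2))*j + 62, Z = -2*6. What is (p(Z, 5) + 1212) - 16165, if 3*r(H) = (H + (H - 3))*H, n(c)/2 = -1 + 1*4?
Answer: -15102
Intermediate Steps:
n(c) = 6 (n(c) = 2*(-1 + 1*4) = 2*(-1 + 4) = 2*3 = 6)
r(H) = H*(-3 + 2*H)/3 (r(H) = ((H + (H - 3))*H)/3 = ((H + (-3 + H))*H)/3 = ((-3 + 2*H)*H)/3 = (H*(-3 + 2*H))/3 = H*(-3 + 2*H)/3)
Z = -12
p(R, j) = -59 - 18*j (p(R, j) = 3 - (((⅓)*6*(-3 + 2*6))*j + 62) = 3 - (((⅓)*6*(-3 + 12))*j + 62) = 3 - (((⅓)*6*9)*j + 62) = 3 - (18*j + 62) = 3 - (62 + 18*j) = 3 + (-62 - 18*j) = -59 - 18*j)
(p(Z, 5) + 1212) - 16165 = ((-59 - 18*5) + 1212) - 16165 = ((-59 - 90) + 1212) - 16165 = (-149 + 1212) - 16165 = 1063 - 16165 = -15102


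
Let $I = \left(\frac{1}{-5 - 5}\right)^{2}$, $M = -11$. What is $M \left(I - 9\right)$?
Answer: $\frac{9889}{100} \approx 98.89$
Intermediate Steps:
$I = \frac{1}{100}$ ($I = \left(\frac{1}{-10}\right)^{2} = \left(- \frac{1}{10}\right)^{2} = \frac{1}{100} \approx 0.01$)
$M \left(I - 9\right) = - 11 \left(\frac{1}{100} - 9\right) = \left(-11\right) \left(- \frac{899}{100}\right) = \frac{9889}{100}$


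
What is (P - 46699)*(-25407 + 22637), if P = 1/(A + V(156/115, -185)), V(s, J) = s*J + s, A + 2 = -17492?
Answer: 5738113013495/44359 ≈ 1.2936e+8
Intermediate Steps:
A = -17494 (A = -2 - 17492 = -17494)
V(s, J) = s + J*s (V(s, J) = J*s + s = s + J*s)
P = -5/88718 (P = 1/(-17494 + (156/115)*(1 - 185)) = 1/(-17494 + (156*(1/115))*(-184)) = 1/(-17494 + (156/115)*(-184)) = 1/(-17494 - 1248/5) = 1/(-88718/5) = -5/88718 ≈ -5.6358e-5)
(P - 46699)*(-25407 + 22637) = (-5/88718 - 46699)*(-25407 + 22637) = -4143041887/88718*(-2770) = 5738113013495/44359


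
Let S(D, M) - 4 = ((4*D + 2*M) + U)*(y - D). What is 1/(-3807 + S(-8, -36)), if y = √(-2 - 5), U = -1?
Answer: I/(-4643*I + 105*√7) ≈ -0.00021461 + 1.2841e-5*I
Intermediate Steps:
y = I*√7 (y = √(-7) = I*√7 ≈ 2.6458*I)
S(D, M) = 4 + (-D + I*√7)*(-1 + 2*M + 4*D) (S(D, M) = 4 + ((4*D + 2*M) - 1)*(I*√7 - D) = 4 + ((2*M + 4*D) - 1)*(-D + I*√7) = 4 + (-1 + 2*M + 4*D)*(-D + I*√7) = 4 + (-D + I*√7)*(-1 + 2*M + 4*D))
1/(-3807 + S(-8, -36)) = 1/(-3807 + (4 - 8 - 4*(-8)² - I*√7 - 2*(-8)*(-36) + 2*I*(-36)*√7 + 4*I*(-8)*√7)) = 1/(-3807 + (4 - 8 - 4*64 - I*√7 - 576 - 72*I*√7 - 32*I*√7)) = 1/(-3807 + (4 - 8 - 256 - I*√7 - 576 - 72*I*√7 - 32*I*√7)) = 1/(-3807 + (-836 - 105*I*√7)) = 1/(-4643 - 105*I*√7)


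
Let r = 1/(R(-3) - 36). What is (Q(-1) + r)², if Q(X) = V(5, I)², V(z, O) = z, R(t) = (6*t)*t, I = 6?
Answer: 203401/324 ≈ 627.78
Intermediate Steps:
R(t) = 6*t²
Q(X) = 25 (Q(X) = 5² = 25)
r = 1/18 (r = 1/(6*(-3)² - 36) = 1/(6*9 - 36) = 1/(54 - 36) = 1/18 ≈ 0.055556)
(Q(-1) + r)² = (25 + 1/18)² = (451/18)² = 203401/324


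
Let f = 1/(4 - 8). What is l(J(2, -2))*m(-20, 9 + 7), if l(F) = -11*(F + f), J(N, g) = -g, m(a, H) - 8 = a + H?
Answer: -77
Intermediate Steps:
f = -1/4 (f = 1/(-4) = -1/4 ≈ -0.25000)
m(a, H) = 8 + H + a (m(a, H) = 8 + (a + H) = 8 + (H + a) = 8 + H + a)
l(F) = 11/4 - 11*F (l(F) = -11*(F - 1/4) = -11*(-1/4 + F) = 11/4 - 11*F)
l(J(2, -2))*m(-20, 9 + 7) = (11/4 - (-11)*(-2))*(8 + (9 + 7) - 20) = (11/4 - 11*2)*(8 + 16 - 20) = (11/4 - 22)*4 = -77/4*4 = -77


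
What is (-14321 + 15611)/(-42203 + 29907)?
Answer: -645/6148 ≈ -0.10491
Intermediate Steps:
(-14321 + 15611)/(-42203 + 29907) = 1290/(-12296) = 1290*(-1/12296) = -645/6148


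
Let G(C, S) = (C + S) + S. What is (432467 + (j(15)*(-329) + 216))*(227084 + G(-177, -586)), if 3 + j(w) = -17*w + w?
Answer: 115718533050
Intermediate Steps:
j(w) = -3 - 16*w (j(w) = -3 + (-17*w + w) = -3 - 16*w)
G(C, S) = C + 2*S
(432467 + (j(15)*(-329) + 216))*(227084 + G(-177, -586)) = (432467 + ((-3 - 16*15)*(-329) + 216))*(227084 + (-177 + 2*(-586))) = (432467 + ((-3 - 240)*(-329) + 216))*(227084 + (-177 - 1172)) = (432467 + (-243*(-329) + 216))*(227084 - 1349) = (432467 + (79947 + 216))*225735 = (432467 + 80163)*225735 = 512630*225735 = 115718533050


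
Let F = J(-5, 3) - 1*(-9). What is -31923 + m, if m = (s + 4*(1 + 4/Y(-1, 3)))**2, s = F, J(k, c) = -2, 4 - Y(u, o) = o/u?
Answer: -1555578/49 ≈ -31747.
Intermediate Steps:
Y(u, o) = 4 - o/u
F = 7 (F = -2 - 1*(-9) = -2 + 9 = 7)
s = 7
m = 8649/49 (m = (7 + 4*(1 + 4/(4 - 1*3/(-1))))**2 = (7 + 4*(1 + 4/(4 - 1*3*(-1))))**2 = (7 + 4*(1 + 4/(4 + 3)))**2 = (7 + 4*(1 + 4/7))**2 = (7 + 4*(11/7))**2 = (7 + 44/7)**2 = (93/7)**2 = 8649/49 ≈ 176.51)
-31923 + m = -31923 + 8649/49 = -1555578/49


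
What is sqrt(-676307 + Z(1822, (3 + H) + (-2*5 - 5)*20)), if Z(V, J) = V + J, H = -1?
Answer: I*sqrt(674783) ≈ 821.45*I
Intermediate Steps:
Z(V, J) = J + V
sqrt(-676307 + Z(1822, (3 + H) + (-2*5 - 5)*20)) = sqrt(-676307 + (((3 - 1) + (-2*5 - 5)*20) + 1822)) = sqrt(-676307 + ((2 + (-10 - 5)*20) + 1822)) = sqrt(-676307 + ((2 - 15*20) + 1822)) = sqrt(-676307 + ((2 - 300) + 1822)) = sqrt(-676307 + (-298 + 1822)) = sqrt(-676307 + 1524) = sqrt(-674783) = I*sqrt(674783)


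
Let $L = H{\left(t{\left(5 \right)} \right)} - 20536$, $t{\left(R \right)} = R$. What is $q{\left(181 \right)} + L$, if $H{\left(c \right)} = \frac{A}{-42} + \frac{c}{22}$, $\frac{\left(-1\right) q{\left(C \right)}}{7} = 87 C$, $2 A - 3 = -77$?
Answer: $- \frac{30206459}{231} \approx -1.3076 \cdot 10^{5}$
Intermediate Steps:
$A = -37$ ($A = \frac{3}{2} + \frac{1}{2} \left(-77\right) = \frac{3}{2} - \frac{77}{2} = -37$)
$q{\left(C \right)} = - 609 C$ ($q{\left(C \right)} = - 7 \cdot 87 C = - 609 C$)
$H{\left(c \right)} = \frac{37}{42} + \frac{c}{22}$ ($H{\left(c \right)} = - \frac{37}{-42} + \frac{c}{22} = \left(-37\right) \left(- \frac{1}{42}\right) + c \frac{1}{22} = \frac{37}{42} + \frac{c}{22}$)
$L = - \frac{4743560}{231}$ ($L = \left(\frac{37}{42} + \frac{1}{22} \cdot 5\right) - 20536 = \left(\frac{37}{42} + \frac{5}{22}\right) - 20536 = \frac{256}{231} - 20536 = - \frac{4743560}{231} \approx -20535.0$)
$q{\left(181 \right)} + L = \left(-609\right) 181 - \frac{4743560}{231} = -110229 - \frac{4743560}{231} = - \frac{30206459}{231}$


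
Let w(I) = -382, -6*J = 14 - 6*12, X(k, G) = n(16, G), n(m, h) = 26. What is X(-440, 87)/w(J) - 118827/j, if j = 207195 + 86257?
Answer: -26510833/56049332 ≈ -0.47299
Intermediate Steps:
X(k, G) = 26
J = 29/3 (J = -(14 - 6*12)/6 = -(14 - 72)/6 = -1/6*(-58) = 29/3 ≈ 9.6667)
j = 293452
X(-440, 87)/w(J) - 118827/j = 26/(-382) - 118827/293452 = 26*(-1/382) - 118827*1/293452 = -13/191 - 118827/293452 = -26510833/56049332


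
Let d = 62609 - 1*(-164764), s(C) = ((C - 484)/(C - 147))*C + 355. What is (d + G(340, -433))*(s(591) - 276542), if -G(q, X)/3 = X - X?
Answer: -9289232283681/148 ≈ -6.2765e+10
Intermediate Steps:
G(q, X) = 0 (G(q, X) = -3*(X - X) = -3*0 = 0)
s(C) = 355 + C*(-484 + C)/(-147 + C) (s(C) = ((-484 + C)/(-147 + C))*C + 355 = C*(-484 + C)/(-147 + C) + 355 = 355 + C*(-484 + C)/(-147 + C))
d = 227373 (d = 62609 + 164764 = 227373)
(d + G(340, -433))*(s(591) - 276542) = (227373 + 0)*((-52185 + 591**2 - 129*591)/(-147 + 591) - 276542) = 227373*((-52185 + 349281 - 76239)/444 - 276542) = 227373*((1/444)*220857 - 276542) = 227373*(73619/148 - 276542) = 227373*(-40854597/148) = -9289232283681/148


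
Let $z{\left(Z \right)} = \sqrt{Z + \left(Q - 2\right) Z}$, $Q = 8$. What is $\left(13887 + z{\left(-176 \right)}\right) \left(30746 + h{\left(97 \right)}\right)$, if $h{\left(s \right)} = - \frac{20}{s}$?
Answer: $\frac{41415783354}{97} + \frac{11929368 i \sqrt{77}}{97} \approx 4.2697 \cdot 10^{8} + 1.0792 \cdot 10^{6} i$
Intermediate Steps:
$z{\left(Z \right)} = \sqrt{7} \sqrt{Z}$ ($z{\left(Z \right)} = \sqrt{Z + \left(8 - 2\right) Z} = \sqrt{Z + 6 Z} = \sqrt{7 Z} = \sqrt{7} \sqrt{Z}$)
$\left(13887 + z{\left(-176 \right)}\right) \left(30746 + h{\left(97 \right)}\right) = \left(13887 + \sqrt{7} \sqrt{-176}\right) \left(30746 - \frac{20}{97}\right) = \left(13887 + \sqrt{7} \cdot 4 i \sqrt{11}\right) \left(30746 - \frac{20}{97}\right) = \left(13887 + 4 i \sqrt{77}\right) \left(30746 - \frac{20}{97}\right) = \left(13887 + 4 i \sqrt{77}\right) \frac{2982342}{97} = \frac{41415783354}{97} + \frac{11929368 i \sqrt{77}}{97}$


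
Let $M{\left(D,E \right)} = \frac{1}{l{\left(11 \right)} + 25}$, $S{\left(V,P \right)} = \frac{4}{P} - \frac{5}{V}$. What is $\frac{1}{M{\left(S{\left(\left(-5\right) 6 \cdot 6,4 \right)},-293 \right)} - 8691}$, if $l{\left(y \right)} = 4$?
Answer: $- \frac{29}{252038} \approx -0.00011506$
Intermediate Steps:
$S{\left(V,P \right)} = - \frac{5}{V} + \frac{4}{P}$
$M{\left(D,E \right)} = \frac{1}{29}$ ($M{\left(D,E \right)} = \frac{1}{4 + 25} = \frac{1}{29}$)
$\frac{1}{M{\left(S{\left(\left(-5\right) 6 \cdot 6,4 \right)},-293 \right)} - 8691} = \frac{1}{\frac{1}{29} - 8691} = \frac{1}{- \frac{252038}{29}} = - \frac{29}{252038}$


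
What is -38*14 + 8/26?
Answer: -6912/13 ≈ -531.69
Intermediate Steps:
-38*14 + 8/26 = -532 + 8*(1/26) = -532 + 4/13 = -6912/13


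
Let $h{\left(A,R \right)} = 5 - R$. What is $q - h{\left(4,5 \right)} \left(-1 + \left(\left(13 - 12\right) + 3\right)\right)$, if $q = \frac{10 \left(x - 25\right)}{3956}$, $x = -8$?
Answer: $- \frac{165}{1978} \approx -0.083418$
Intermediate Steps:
$q = - \frac{165}{1978}$ ($q = \frac{10 \left(-8 - 25\right)}{3956} = 10 \left(-33\right) \frac{1}{3956} = \left(-330\right) \frac{1}{3956} = - \frac{165}{1978} \approx -0.083418$)
$q - h{\left(4,5 \right)} \left(-1 + \left(\left(13 - 12\right) + 3\right)\right) = - \frac{165}{1978} - \left(5 - 5\right) \left(-1 + \left(\left(13 - 12\right) + 3\right)\right) = - \frac{165}{1978} - \left(5 - 5\right) \left(-1 + \left(1 + 3\right)\right) = - \frac{165}{1978} - 0 \left(-1 + 4\right) = - \frac{165}{1978} - 0 \cdot 3 = - \frac{165}{1978} - 0 = - \frac{165}{1978} + 0 = - \frac{165}{1978}$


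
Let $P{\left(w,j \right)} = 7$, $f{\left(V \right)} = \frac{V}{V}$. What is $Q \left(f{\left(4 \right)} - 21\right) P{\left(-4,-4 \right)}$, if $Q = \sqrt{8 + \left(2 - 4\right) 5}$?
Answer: $- 140 i \sqrt{2} \approx - 197.99 i$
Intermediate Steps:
$f{\left(V \right)} = 1$
$Q = i \sqrt{2}$ ($Q = \sqrt{8 - 10} = \sqrt{-2} = i \sqrt{2} \approx 1.4142 i$)
$Q \left(f{\left(4 \right)} - 21\right) P{\left(-4,-4 \right)} = i \sqrt{2} \left(1 - 21\right) 7 = i \sqrt{2} \left(-20\right) 7 = - 20 i \sqrt{2} \cdot 7 = - 140 i \sqrt{2}$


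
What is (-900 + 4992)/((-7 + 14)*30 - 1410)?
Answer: -341/100 ≈ -3.4100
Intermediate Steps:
(-900 + 4992)/((-7 + 14)*30 - 1410) = 4092/(7*30 - 1410) = 4092/(210 - 1410) = 4092/(-1200) = 4092*(-1/1200) = -341/100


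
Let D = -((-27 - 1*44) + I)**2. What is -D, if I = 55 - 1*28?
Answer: 1936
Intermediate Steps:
I = 27 (I = 55 - 28 = 27)
D = -1936 (D = -((-27 - 1*44) + 27)**2 = -((-27 - 44) + 27)**2 = -(-71 + 27)**2 = -1*(-44)**2 = -1*1936 = -1936)
-D = -1*(-1936) = 1936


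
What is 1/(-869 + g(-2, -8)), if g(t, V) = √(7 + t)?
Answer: -869/755156 - √5/755156 ≈ -0.0011537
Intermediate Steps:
1/(-869 + g(-2, -8)) = 1/(-869 + √(7 - 2)) = 1/(-869 + √5)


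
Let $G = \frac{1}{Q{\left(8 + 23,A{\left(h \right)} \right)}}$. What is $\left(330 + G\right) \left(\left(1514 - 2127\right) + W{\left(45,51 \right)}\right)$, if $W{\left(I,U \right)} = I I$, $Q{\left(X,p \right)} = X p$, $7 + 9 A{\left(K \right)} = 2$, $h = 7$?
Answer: $\frac{72211092}{155} \approx 4.6588 \cdot 10^{5}$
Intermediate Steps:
$A{\left(K \right)} = - \frac{5}{9}$ ($A{\left(K \right)} = - \frac{7}{9} + \frac{1}{9} \cdot 2 = - \frac{7}{9} + \frac{2}{9} = - \frac{5}{9}$)
$W{\left(I,U \right)} = I^{2}$
$G = - \frac{9}{155}$ ($G = \frac{1}{\left(8 + 23\right) \left(- \frac{5}{9}\right)} = \frac{1}{31 \left(- \frac{5}{9}\right)} = \frac{1}{- \frac{155}{9}} = - \frac{9}{155} \approx -0.058065$)
$\left(330 + G\right) \left(\left(1514 - 2127\right) + W{\left(45,51 \right)}\right) = \left(330 - \frac{9}{155}\right) \left(\left(1514 - 2127\right) + 45^{2}\right) = \frac{51141 \left(-613 + 2025\right)}{155} = \frac{51141}{155} \cdot 1412 = \frac{72211092}{155}$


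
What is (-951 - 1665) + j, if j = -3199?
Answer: -5815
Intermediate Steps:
(-951 - 1665) + j = (-951 - 1665) - 3199 = -2616 - 3199 = -5815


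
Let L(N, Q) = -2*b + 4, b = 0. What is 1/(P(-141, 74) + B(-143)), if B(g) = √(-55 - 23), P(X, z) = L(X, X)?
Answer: 2/47 - I*√78/94 ≈ 0.042553 - 0.093955*I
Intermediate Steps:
L(N, Q) = 4 (L(N, Q) = -2*0 + 4 = 0 + 4 = 4)
P(X, z) = 4
B(g) = I*√78 (B(g) = √(-78) = I*√78)
1/(P(-141, 74) + B(-143)) = 1/(4 + I*√78)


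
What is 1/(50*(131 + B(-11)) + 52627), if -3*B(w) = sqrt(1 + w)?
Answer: 532593/31517280961 + 150*I*sqrt(10)/31517280961 ≈ 1.6898e-5 + 1.505e-8*I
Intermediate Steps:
B(w) = -sqrt(1 + w)/3
1/(50*(131 + B(-11)) + 52627) = 1/(50*(131 - sqrt(1 - 11)/3) + 52627) = 1/(50*(131 - I*sqrt(10)/3) + 52627) = 1/((6550 - 50*I*sqrt(10)/3) + 52627) = 1/(59177 - 50*I*sqrt(10)/3)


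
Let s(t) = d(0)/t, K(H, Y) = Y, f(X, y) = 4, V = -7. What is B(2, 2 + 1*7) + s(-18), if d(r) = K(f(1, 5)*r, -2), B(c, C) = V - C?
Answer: -143/9 ≈ -15.889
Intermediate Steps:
B(c, C) = -7 - C
d(r) = -2
s(t) = -2/t
B(2, 2 + 1*7) + s(-18) = (-7 - (2 + 1*7)) - 2/(-18) = (-7 - (2 + 7)) - 2*(-1/18) = (-7 - 1*9) + 1/9 = (-7 - 9) + 1/9 = -16 + 1/9 = -143/9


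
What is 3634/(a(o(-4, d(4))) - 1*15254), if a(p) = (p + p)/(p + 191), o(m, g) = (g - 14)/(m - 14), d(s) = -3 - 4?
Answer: -2095001/8793924 ≈ -0.23823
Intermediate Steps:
d(s) = -7
o(m, g) = (-14 + g)/(-14 + m)
a(p) = 2*p/(191 + p) (a(p) = (2*p)/(191 + p) = 2*p/(191 + p))
3634/(a(o(-4, d(4))) - 1*15254) = 3634/(2*((-14 - 7)/(-14 - 4))/(191 + (-14 - 7)/(-14 - 4)) - 1*15254) = 3634/(2*(-21/(-18))/(191 - 21/(-18)) - 15254) = 3634/(2*(-1/18*(-21))/(191 - 1/18*(-21)) - 15254) = 3634/(2*(7/6)/(191 + 7/6) - 15254) = 3634/(2*(7/6)/(1153/6) - 15254) = 3634/(2*(7/6)*(6/1153) - 15254) = 3634/(14/1153 - 15254) = 3634/(-17587848/1153) = 3634*(-1153/17587848) = -2095001/8793924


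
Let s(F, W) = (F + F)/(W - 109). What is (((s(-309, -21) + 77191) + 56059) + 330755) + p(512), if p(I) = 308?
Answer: 30180654/65 ≈ 4.6432e+5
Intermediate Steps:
s(F, W) = 2*F/(-109 + W) (s(F, W) = (2*F)/(-109 + W) = 2*F/(-109 + W))
(((s(-309, -21) + 77191) + 56059) + 330755) + p(512) = (((2*(-309)/(-109 - 21) + 77191) + 56059) + 330755) + 308 = (((2*(-309)/(-130) + 77191) + 56059) + 330755) + 308 = (((2*(-309)*(-1/130) + 77191) + 56059) + 330755) + 308 = (((309/65 + 77191) + 56059) + 330755) + 308 = ((5017724/65 + 56059) + 330755) + 308 = (8661559/65 + 330755) + 308 = 30160634/65 + 308 = 30180654/65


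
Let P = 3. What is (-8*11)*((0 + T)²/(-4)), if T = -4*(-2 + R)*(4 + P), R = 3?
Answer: 17248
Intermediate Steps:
T = -28 (T = -4*(-2 + 3)*(4 + 3) = -4*7 = -28)
(-8*11)*((0 + T)²/(-4)) = (-8*11)*((0 - 28)²/(-4)) = -88*(-28)²*(-1)/4 = -68992*(-1)/4 = -88*(-196) = 17248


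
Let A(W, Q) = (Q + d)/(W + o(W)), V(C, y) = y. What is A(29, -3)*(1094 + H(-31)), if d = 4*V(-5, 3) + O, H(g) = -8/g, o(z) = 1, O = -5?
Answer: 67844/465 ≈ 145.90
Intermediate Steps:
d = 7 (d = 4*3 - 5 = 12 - 5 = 7)
A(W, Q) = (7 + Q)/(1 + W) (A(W, Q) = (Q + 7)/(W + 1) = (7 + Q)/(1 + W))
A(29, -3)*(1094 + H(-31)) = ((7 - 3)/(1 + 29))*(1094 - 8/(-31)) = (4/30)*(1094 - 8*(-1/31)) = ((1/30)*4)*(1094 + 8/31) = (2/15)*(33922/31) = 67844/465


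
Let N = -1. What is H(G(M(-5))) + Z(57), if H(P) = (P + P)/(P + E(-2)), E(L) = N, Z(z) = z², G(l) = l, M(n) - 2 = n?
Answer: 6501/2 ≈ 3250.5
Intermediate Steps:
M(n) = 2 + n
E(L) = -1
H(P) = 2*P/(-1 + P) (H(P) = (P + P)/(P - 1) = (2*P)/(-1 + P) = 2*P/(-1 + P))
H(G(M(-5))) + Z(57) = 2*(2 - 5)/(-1 + (2 - 5)) + 57² = 2*(-3)/(-1 - 3) + 3249 = 2*(-3)/(-4) + 3249 = 2*(-3)*(-¼) + 3249 = 3/2 + 3249 = 6501/2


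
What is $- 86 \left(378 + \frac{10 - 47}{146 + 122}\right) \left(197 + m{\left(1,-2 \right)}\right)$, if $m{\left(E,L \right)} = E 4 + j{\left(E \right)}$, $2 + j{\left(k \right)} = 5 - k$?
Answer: $- \frac{883959643}{134} \approx -6.5967 \cdot 10^{6}$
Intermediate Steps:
$j{\left(k \right)} = 3 - k$ ($j{\left(k \right)} = -2 - \left(-5 + k\right) = 3 - k$)
$m{\left(E,L \right)} = 3 + 3 E$ ($m{\left(E,L \right)} = E 4 - \left(-3 + E\right) = 4 E - \left(-3 + E\right) = 3 + 3 E$)
$- 86 \left(378 + \frac{10 - 47}{146 + 122}\right) \left(197 + m{\left(1,-2 \right)}\right) = - 86 \left(378 + \frac{10 - 47}{146 + 122}\right) \left(197 + \left(3 + 3 \cdot 1\right)\right) = - 86 \left(378 - \frac{37}{268}\right) \left(197 + \left(3 + 3\right)\right) = - 86 \left(378 - \frac{37}{268}\right) \left(197 + 6\right) = - 86 \left(378 - \frac{37}{268}\right) 203 = - 86 \cdot \frac{101267}{268} \cdot 203 = \left(-86\right) \frac{20557201}{268} = - \frac{883959643}{134}$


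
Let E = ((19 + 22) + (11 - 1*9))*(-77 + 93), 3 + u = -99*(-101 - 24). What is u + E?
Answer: 13060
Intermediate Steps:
u = 12372 (u = -3 - 99*(-101 - 24) = -3 - 99*(-125) = -3 + 12375 = 12372)
E = 688 (E = (41 + (11 - 9))*16 = (41 + 2)*16 = 43*16 = 688)
u + E = 12372 + 688 = 13060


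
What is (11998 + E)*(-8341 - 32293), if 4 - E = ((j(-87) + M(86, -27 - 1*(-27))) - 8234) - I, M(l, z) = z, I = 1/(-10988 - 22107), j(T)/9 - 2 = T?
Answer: -28241771571596/33095 ≈ -8.5335e+8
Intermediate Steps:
j(T) = 18 + 9*T
I = -1/33095 (I = 1/(-33095) = -1/33095 ≈ -3.0216e-5)
E = 297954284/33095 (E = 4 - ((((18 + 9*(-87)) + (-27 - 1*(-27))) - 8234) - 1*(-1/33095)) = 4 - ((((18 - 783) + (-27 + 27)) - 8234) + 1/33095) = 4 - (((-765 + 0) - 8234) + 1/33095) = 4 - ((-765 - 8234) + 1/33095) = 4 - (-8999 + 1/33095) = 4 - 1*(-297821904/33095) = 4 + 297821904/33095 = 297954284/33095 ≈ 9003.0)
(11998 + E)*(-8341 - 32293) = (11998 + 297954284/33095)*(-8341 - 32293) = (695028094/33095)*(-40634) = -28241771571596/33095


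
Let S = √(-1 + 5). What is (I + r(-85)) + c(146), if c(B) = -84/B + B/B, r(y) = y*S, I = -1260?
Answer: -104359/73 ≈ -1429.6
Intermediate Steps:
S = 2 (S = √4 = 2)
r(y) = 2*y (r(y) = y*2 = 2*y)
c(B) = 1 - 84/B (c(B) = -84/B + 1 = 1 - 84/B)
(I + r(-85)) + c(146) = (-1260 + 2*(-85)) + (-84 + 146)/146 = (-1260 - 170) + (1/146)*62 = -1430 + 31/73 = -104359/73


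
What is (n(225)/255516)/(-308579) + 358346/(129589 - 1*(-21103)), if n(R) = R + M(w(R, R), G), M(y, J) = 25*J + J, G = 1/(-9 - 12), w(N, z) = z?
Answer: 148335920645971879/62378362199268612 ≈ 2.3780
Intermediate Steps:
G = -1/21 (G = 1/(-21) = -1/21 ≈ -0.047619)
M(y, J) = 26*J
n(R) = -26/21 + R (n(R) = R + 26*(-1/21) = R - 26/21 = -26/21 + R)
(n(225)/255516)/(-308579) + 358346/(129589 - 1*(-21103)) = ((-26/21 + 225)/255516)/(-308579) + 358346/(129589 - 1*(-21103)) = ((4699/21)*(1/255516))*(-1/308579) + 358346/(129589 + 21103) = (4699/5365836)*(-1/308579) + 358346/150692 = -4699/1655784307044 + 358346*(1/150692) = -4699/1655784307044 + 179173/75346 = 148335920645971879/62378362199268612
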